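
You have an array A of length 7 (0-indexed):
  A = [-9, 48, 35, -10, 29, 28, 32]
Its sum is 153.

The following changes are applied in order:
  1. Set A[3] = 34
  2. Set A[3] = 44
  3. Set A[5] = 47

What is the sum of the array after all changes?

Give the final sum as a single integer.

Initial sum: 153
Change 1: A[3] -10 -> 34, delta = 44, sum = 197
Change 2: A[3] 34 -> 44, delta = 10, sum = 207
Change 3: A[5] 28 -> 47, delta = 19, sum = 226

Answer: 226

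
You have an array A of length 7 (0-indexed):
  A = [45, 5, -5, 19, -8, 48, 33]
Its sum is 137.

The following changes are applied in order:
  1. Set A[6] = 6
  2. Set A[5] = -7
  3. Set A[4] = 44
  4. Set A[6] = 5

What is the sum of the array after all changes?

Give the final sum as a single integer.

Answer: 106

Derivation:
Initial sum: 137
Change 1: A[6] 33 -> 6, delta = -27, sum = 110
Change 2: A[5] 48 -> -7, delta = -55, sum = 55
Change 3: A[4] -8 -> 44, delta = 52, sum = 107
Change 4: A[6] 6 -> 5, delta = -1, sum = 106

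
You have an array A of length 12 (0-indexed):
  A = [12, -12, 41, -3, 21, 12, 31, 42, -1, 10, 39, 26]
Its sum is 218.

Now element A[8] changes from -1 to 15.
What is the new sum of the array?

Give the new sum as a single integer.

Old value at index 8: -1
New value at index 8: 15
Delta = 15 - -1 = 16
New sum = old_sum + delta = 218 + (16) = 234

Answer: 234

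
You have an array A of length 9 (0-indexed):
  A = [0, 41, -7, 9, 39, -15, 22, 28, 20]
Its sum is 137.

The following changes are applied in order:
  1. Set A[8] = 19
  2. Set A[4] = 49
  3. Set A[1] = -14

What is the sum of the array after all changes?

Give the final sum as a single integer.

Initial sum: 137
Change 1: A[8] 20 -> 19, delta = -1, sum = 136
Change 2: A[4] 39 -> 49, delta = 10, sum = 146
Change 3: A[1] 41 -> -14, delta = -55, sum = 91

Answer: 91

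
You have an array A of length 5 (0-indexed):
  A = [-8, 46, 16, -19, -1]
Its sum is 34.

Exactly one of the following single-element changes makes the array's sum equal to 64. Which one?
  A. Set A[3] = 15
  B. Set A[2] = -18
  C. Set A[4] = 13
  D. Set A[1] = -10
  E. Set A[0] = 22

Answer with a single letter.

Answer: E

Derivation:
Option A: A[3] -19->15, delta=34, new_sum=34+(34)=68
Option B: A[2] 16->-18, delta=-34, new_sum=34+(-34)=0
Option C: A[4] -1->13, delta=14, new_sum=34+(14)=48
Option D: A[1] 46->-10, delta=-56, new_sum=34+(-56)=-22
Option E: A[0] -8->22, delta=30, new_sum=34+(30)=64 <-- matches target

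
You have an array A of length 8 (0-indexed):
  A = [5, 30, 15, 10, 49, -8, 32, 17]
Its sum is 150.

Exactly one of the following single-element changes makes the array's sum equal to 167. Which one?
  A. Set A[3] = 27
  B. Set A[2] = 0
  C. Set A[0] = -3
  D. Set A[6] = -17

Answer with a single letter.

Option A: A[3] 10->27, delta=17, new_sum=150+(17)=167 <-- matches target
Option B: A[2] 15->0, delta=-15, new_sum=150+(-15)=135
Option C: A[0] 5->-3, delta=-8, new_sum=150+(-8)=142
Option D: A[6] 32->-17, delta=-49, new_sum=150+(-49)=101

Answer: A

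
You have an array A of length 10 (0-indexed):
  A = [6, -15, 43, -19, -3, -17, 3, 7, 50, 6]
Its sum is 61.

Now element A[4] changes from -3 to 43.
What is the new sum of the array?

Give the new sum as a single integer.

Old value at index 4: -3
New value at index 4: 43
Delta = 43 - -3 = 46
New sum = old_sum + delta = 61 + (46) = 107

Answer: 107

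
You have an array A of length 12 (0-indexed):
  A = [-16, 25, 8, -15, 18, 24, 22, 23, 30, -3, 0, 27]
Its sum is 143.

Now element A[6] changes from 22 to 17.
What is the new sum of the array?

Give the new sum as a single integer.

Old value at index 6: 22
New value at index 6: 17
Delta = 17 - 22 = -5
New sum = old_sum + delta = 143 + (-5) = 138

Answer: 138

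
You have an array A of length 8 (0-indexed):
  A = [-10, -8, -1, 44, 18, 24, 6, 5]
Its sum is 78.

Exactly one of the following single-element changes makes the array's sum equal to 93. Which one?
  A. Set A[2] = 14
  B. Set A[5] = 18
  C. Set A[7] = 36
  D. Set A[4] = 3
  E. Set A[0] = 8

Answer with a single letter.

Option A: A[2] -1->14, delta=15, new_sum=78+(15)=93 <-- matches target
Option B: A[5] 24->18, delta=-6, new_sum=78+(-6)=72
Option C: A[7] 5->36, delta=31, new_sum=78+(31)=109
Option D: A[4] 18->3, delta=-15, new_sum=78+(-15)=63
Option E: A[0] -10->8, delta=18, new_sum=78+(18)=96

Answer: A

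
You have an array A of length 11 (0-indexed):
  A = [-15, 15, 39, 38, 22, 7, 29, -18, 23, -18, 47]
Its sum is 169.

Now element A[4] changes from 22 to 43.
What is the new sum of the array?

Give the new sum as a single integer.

Old value at index 4: 22
New value at index 4: 43
Delta = 43 - 22 = 21
New sum = old_sum + delta = 169 + (21) = 190

Answer: 190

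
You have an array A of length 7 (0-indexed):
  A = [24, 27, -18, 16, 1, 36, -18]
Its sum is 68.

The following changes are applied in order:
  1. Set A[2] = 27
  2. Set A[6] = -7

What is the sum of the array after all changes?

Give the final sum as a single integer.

Initial sum: 68
Change 1: A[2] -18 -> 27, delta = 45, sum = 113
Change 2: A[6] -18 -> -7, delta = 11, sum = 124

Answer: 124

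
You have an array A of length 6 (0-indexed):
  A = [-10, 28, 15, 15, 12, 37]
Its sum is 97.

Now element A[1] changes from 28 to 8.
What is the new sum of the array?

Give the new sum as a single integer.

Old value at index 1: 28
New value at index 1: 8
Delta = 8 - 28 = -20
New sum = old_sum + delta = 97 + (-20) = 77

Answer: 77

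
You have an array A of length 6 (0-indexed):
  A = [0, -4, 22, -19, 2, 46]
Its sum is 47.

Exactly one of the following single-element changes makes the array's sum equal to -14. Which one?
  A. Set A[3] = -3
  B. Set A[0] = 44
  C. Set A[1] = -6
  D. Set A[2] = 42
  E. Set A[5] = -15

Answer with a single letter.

Option A: A[3] -19->-3, delta=16, new_sum=47+(16)=63
Option B: A[0] 0->44, delta=44, new_sum=47+(44)=91
Option C: A[1] -4->-6, delta=-2, new_sum=47+(-2)=45
Option D: A[2] 22->42, delta=20, new_sum=47+(20)=67
Option E: A[5] 46->-15, delta=-61, new_sum=47+(-61)=-14 <-- matches target

Answer: E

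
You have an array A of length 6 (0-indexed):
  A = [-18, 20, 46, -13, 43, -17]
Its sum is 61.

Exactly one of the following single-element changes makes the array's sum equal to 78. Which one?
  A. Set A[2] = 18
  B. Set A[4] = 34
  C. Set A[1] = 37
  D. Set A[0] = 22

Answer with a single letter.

Option A: A[2] 46->18, delta=-28, new_sum=61+(-28)=33
Option B: A[4] 43->34, delta=-9, new_sum=61+(-9)=52
Option C: A[1] 20->37, delta=17, new_sum=61+(17)=78 <-- matches target
Option D: A[0] -18->22, delta=40, new_sum=61+(40)=101

Answer: C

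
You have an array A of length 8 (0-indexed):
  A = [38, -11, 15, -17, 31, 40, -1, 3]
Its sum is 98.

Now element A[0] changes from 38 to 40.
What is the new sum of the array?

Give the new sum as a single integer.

Answer: 100

Derivation:
Old value at index 0: 38
New value at index 0: 40
Delta = 40 - 38 = 2
New sum = old_sum + delta = 98 + (2) = 100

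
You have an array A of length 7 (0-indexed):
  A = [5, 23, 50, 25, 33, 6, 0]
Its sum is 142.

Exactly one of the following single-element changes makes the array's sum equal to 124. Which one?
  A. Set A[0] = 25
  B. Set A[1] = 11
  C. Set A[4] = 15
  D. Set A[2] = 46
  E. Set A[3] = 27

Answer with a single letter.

Answer: C

Derivation:
Option A: A[0] 5->25, delta=20, new_sum=142+(20)=162
Option B: A[1] 23->11, delta=-12, new_sum=142+(-12)=130
Option C: A[4] 33->15, delta=-18, new_sum=142+(-18)=124 <-- matches target
Option D: A[2] 50->46, delta=-4, new_sum=142+(-4)=138
Option E: A[3] 25->27, delta=2, new_sum=142+(2)=144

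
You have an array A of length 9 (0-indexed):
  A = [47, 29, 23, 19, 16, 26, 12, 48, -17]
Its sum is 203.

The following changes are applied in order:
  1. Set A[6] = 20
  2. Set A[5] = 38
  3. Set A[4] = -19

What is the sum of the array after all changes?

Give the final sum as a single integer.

Initial sum: 203
Change 1: A[6] 12 -> 20, delta = 8, sum = 211
Change 2: A[5] 26 -> 38, delta = 12, sum = 223
Change 3: A[4] 16 -> -19, delta = -35, sum = 188

Answer: 188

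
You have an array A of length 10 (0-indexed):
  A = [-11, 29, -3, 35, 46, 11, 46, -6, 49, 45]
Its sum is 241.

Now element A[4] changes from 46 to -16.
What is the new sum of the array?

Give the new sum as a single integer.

Old value at index 4: 46
New value at index 4: -16
Delta = -16 - 46 = -62
New sum = old_sum + delta = 241 + (-62) = 179

Answer: 179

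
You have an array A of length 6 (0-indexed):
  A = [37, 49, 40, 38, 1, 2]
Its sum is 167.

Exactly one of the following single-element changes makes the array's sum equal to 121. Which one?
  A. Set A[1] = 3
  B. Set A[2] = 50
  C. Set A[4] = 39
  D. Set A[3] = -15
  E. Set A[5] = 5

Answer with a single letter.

Option A: A[1] 49->3, delta=-46, new_sum=167+(-46)=121 <-- matches target
Option B: A[2] 40->50, delta=10, new_sum=167+(10)=177
Option C: A[4] 1->39, delta=38, new_sum=167+(38)=205
Option D: A[3] 38->-15, delta=-53, new_sum=167+(-53)=114
Option E: A[5] 2->5, delta=3, new_sum=167+(3)=170

Answer: A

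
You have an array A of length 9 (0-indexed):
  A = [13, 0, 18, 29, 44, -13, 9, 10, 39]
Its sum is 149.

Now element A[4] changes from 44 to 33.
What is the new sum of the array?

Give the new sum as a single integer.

Old value at index 4: 44
New value at index 4: 33
Delta = 33 - 44 = -11
New sum = old_sum + delta = 149 + (-11) = 138

Answer: 138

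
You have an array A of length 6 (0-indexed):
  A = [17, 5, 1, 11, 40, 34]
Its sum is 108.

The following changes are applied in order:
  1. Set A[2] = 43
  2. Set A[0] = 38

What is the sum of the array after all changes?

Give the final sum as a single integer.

Initial sum: 108
Change 1: A[2] 1 -> 43, delta = 42, sum = 150
Change 2: A[0] 17 -> 38, delta = 21, sum = 171

Answer: 171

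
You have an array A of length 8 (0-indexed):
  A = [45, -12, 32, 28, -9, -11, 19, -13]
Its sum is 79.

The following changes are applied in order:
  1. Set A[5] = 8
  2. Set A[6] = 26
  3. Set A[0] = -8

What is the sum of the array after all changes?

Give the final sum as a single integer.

Initial sum: 79
Change 1: A[5] -11 -> 8, delta = 19, sum = 98
Change 2: A[6] 19 -> 26, delta = 7, sum = 105
Change 3: A[0] 45 -> -8, delta = -53, sum = 52

Answer: 52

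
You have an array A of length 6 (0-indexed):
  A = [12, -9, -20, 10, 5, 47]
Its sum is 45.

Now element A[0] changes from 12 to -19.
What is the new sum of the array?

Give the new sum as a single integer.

Answer: 14

Derivation:
Old value at index 0: 12
New value at index 0: -19
Delta = -19 - 12 = -31
New sum = old_sum + delta = 45 + (-31) = 14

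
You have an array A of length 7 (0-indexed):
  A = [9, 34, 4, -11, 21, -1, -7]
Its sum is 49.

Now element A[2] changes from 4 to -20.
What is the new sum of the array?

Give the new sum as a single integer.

Answer: 25

Derivation:
Old value at index 2: 4
New value at index 2: -20
Delta = -20 - 4 = -24
New sum = old_sum + delta = 49 + (-24) = 25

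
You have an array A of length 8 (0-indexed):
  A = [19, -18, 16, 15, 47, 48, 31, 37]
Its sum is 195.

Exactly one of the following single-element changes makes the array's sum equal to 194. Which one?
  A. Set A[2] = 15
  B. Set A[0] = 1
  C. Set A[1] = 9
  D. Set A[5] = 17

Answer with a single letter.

Answer: A

Derivation:
Option A: A[2] 16->15, delta=-1, new_sum=195+(-1)=194 <-- matches target
Option B: A[0] 19->1, delta=-18, new_sum=195+(-18)=177
Option C: A[1] -18->9, delta=27, new_sum=195+(27)=222
Option D: A[5] 48->17, delta=-31, new_sum=195+(-31)=164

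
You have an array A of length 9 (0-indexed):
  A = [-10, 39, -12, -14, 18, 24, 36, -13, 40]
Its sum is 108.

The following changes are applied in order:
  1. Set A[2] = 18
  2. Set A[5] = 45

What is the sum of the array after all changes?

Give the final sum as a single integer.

Initial sum: 108
Change 1: A[2] -12 -> 18, delta = 30, sum = 138
Change 2: A[5] 24 -> 45, delta = 21, sum = 159

Answer: 159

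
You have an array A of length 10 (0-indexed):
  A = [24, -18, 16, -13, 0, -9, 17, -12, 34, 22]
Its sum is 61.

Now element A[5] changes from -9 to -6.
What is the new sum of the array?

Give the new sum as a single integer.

Answer: 64

Derivation:
Old value at index 5: -9
New value at index 5: -6
Delta = -6 - -9 = 3
New sum = old_sum + delta = 61 + (3) = 64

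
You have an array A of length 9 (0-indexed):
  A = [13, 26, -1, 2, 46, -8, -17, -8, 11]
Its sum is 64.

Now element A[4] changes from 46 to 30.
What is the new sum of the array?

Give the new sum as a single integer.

Old value at index 4: 46
New value at index 4: 30
Delta = 30 - 46 = -16
New sum = old_sum + delta = 64 + (-16) = 48

Answer: 48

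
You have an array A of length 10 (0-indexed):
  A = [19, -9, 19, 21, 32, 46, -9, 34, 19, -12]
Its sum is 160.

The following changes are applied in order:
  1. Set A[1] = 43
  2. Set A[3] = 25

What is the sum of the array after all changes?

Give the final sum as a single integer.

Answer: 216

Derivation:
Initial sum: 160
Change 1: A[1] -9 -> 43, delta = 52, sum = 212
Change 2: A[3] 21 -> 25, delta = 4, sum = 216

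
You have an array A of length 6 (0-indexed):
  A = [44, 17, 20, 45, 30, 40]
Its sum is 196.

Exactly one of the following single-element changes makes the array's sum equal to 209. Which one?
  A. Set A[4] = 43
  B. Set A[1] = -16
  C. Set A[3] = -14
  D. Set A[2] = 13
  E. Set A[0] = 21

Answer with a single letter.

Answer: A

Derivation:
Option A: A[4] 30->43, delta=13, new_sum=196+(13)=209 <-- matches target
Option B: A[1] 17->-16, delta=-33, new_sum=196+(-33)=163
Option C: A[3] 45->-14, delta=-59, new_sum=196+(-59)=137
Option D: A[2] 20->13, delta=-7, new_sum=196+(-7)=189
Option E: A[0] 44->21, delta=-23, new_sum=196+(-23)=173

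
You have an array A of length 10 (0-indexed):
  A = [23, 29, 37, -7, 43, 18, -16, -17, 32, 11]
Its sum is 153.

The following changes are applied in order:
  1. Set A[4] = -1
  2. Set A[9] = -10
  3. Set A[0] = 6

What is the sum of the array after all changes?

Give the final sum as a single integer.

Answer: 71

Derivation:
Initial sum: 153
Change 1: A[4] 43 -> -1, delta = -44, sum = 109
Change 2: A[9] 11 -> -10, delta = -21, sum = 88
Change 3: A[0] 23 -> 6, delta = -17, sum = 71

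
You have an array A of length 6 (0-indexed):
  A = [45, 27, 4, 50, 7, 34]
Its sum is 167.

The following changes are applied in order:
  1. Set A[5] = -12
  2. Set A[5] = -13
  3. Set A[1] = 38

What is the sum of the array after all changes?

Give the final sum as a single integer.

Initial sum: 167
Change 1: A[5] 34 -> -12, delta = -46, sum = 121
Change 2: A[5] -12 -> -13, delta = -1, sum = 120
Change 3: A[1] 27 -> 38, delta = 11, sum = 131

Answer: 131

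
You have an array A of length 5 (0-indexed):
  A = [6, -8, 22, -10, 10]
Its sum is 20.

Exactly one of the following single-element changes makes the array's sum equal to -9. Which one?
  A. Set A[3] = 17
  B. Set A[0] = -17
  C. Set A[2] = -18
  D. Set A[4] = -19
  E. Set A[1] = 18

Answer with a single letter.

Option A: A[3] -10->17, delta=27, new_sum=20+(27)=47
Option B: A[0] 6->-17, delta=-23, new_sum=20+(-23)=-3
Option C: A[2] 22->-18, delta=-40, new_sum=20+(-40)=-20
Option D: A[4] 10->-19, delta=-29, new_sum=20+(-29)=-9 <-- matches target
Option E: A[1] -8->18, delta=26, new_sum=20+(26)=46

Answer: D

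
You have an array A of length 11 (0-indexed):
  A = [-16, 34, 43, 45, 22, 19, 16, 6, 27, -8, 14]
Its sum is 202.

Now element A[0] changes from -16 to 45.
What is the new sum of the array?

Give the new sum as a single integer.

Answer: 263

Derivation:
Old value at index 0: -16
New value at index 0: 45
Delta = 45 - -16 = 61
New sum = old_sum + delta = 202 + (61) = 263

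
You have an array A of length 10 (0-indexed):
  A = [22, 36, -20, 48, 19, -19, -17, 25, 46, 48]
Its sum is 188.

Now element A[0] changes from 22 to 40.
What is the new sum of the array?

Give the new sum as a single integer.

Answer: 206

Derivation:
Old value at index 0: 22
New value at index 0: 40
Delta = 40 - 22 = 18
New sum = old_sum + delta = 188 + (18) = 206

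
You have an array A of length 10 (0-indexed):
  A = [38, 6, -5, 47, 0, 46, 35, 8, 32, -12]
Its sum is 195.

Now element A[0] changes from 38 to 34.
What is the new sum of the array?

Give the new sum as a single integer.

Old value at index 0: 38
New value at index 0: 34
Delta = 34 - 38 = -4
New sum = old_sum + delta = 195 + (-4) = 191

Answer: 191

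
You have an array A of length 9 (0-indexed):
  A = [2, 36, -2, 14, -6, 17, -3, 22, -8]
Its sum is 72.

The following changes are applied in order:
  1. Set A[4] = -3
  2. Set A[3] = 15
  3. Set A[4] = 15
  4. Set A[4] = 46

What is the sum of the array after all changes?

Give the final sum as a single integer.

Answer: 125

Derivation:
Initial sum: 72
Change 1: A[4] -6 -> -3, delta = 3, sum = 75
Change 2: A[3] 14 -> 15, delta = 1, sum = 76
Change 3: A[4] -3 -> 15, delta = 18, sum = 94
Change 4: A[4] 15 -> 46, delta = 31, sum = 125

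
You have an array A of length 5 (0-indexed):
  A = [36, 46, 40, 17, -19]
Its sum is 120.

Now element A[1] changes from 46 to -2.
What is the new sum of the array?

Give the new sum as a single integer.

Answer: 72

Derivation:
Old value at index 1: 46
New value at index 1: -2
Delta = -2 - 46 = -48
New sum = old_sum + delta = 120 + (-48) = 72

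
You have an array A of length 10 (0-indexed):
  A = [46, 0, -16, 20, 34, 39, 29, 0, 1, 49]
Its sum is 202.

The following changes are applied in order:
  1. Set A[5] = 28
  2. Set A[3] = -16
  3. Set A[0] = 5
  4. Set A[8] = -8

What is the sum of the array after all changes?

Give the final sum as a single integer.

Answer: 105

Derivation:
Initial sum: 202
Change 1: A[5] 39 -> 28, delta = -11, sum = 191
Change 2: A[3] 20 -> -16, delta = -36, sum = 155
Change 3: A[0] 46 -> 5, delta = -41, sum = 114
Change 4: A[8] 1 -> -8, delta = -9, sum = 105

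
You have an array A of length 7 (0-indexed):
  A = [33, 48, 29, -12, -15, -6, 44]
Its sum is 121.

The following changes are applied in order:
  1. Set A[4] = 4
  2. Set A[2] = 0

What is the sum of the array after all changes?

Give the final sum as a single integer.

Answer: 111

Derivation:
Initial sum: 121
Change 1: A[4] -15 -> 4, delta = 19, sum = 140
Change 2: A[2] 29 -> 0, delta = -29, sum = 111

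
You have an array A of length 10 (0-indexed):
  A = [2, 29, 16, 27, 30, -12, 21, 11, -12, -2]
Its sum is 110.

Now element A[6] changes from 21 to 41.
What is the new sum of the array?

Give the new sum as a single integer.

Answer: 130

Derivation:
Old value at index 6: 21
New value at index 6: 41
Delta = 41 - 21 = 20
New sum = old_sum + delta = 110 + (20) = 130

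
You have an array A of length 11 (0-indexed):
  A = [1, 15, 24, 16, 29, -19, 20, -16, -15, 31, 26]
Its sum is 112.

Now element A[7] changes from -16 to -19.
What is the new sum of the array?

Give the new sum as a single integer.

Old value at index 7: -16
New value at index 7: -19
Delta = -19 - -16 = -3
New sum = old_sum + delta = 112 + (-3) = 109

Answer: 109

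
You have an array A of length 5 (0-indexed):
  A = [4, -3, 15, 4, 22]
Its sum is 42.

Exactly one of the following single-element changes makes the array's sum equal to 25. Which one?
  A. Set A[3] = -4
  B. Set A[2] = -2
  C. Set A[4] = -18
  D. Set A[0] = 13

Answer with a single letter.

Option A: A[3] 4->-4, delta=-8, new_sum=42+(-8)=34
Option B: A[2] 15->-2, delta=-17, new_sum=42+(-17)=25 <-- matches target
Option C: A[4] 22->-18, delta=-40, new_sum=42+(-40)=2
Option D: A[0] 4->13, delta=9, new_sum=42+(9)=51

Answer: B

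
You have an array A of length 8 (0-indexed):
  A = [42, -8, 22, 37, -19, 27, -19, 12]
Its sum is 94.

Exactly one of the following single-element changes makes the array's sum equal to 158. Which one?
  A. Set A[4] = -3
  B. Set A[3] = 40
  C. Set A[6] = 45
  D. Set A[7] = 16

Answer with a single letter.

Answer: C

Derivation:
Option A: A[4] -19->-3, delta=16, new_sum=94+(16)=110
Option B: A[3] 37->40, delta=3, new_sum=94+(3)=97
Option C: A[6] -19->45, delta=64, new_sum=94+(64)=158 <-- matches target
Option D: A[7] 12->16, delta=4, new_sum=94+(4)=98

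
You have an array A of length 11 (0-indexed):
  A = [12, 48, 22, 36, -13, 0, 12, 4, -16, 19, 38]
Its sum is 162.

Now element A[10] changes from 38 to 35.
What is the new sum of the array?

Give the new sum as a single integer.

Old value at index 10: 38
New value at index 10: 35
Delta = 35 - 38 = -3
New sum = old_sum + delta = 162 + (-3) = 159

Answer: 159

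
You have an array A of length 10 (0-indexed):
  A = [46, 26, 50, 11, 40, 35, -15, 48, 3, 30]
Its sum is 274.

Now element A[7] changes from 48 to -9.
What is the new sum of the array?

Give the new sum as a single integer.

Answer: 217

Derivation:
Old value at index 7: 48
New value at index 7: -9
Delta = -9 - 48 = -57
New sum = old_sum + delta = 274 + (-57) = 217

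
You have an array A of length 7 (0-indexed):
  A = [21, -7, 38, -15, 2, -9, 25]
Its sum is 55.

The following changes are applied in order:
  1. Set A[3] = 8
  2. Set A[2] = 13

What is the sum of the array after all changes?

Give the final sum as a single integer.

Answer: 53

Derivation:
Initial sum: 55
Change 1: A[3] -15 -> 8, delta = 23, sum = 78
Change 2: A[2] 38 -> 13, delta = -25, sum = 53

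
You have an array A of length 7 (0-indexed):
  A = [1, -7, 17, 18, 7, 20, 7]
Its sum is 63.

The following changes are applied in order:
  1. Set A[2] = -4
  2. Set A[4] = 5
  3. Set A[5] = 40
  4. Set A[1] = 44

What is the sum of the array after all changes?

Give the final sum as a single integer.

Initial sum: 63
Change 1: A[2] 17 -> -4, delta = -21, sum = 42
Change 2: A[4] 7 -> 5, delta = -2, sum = 40
Change 3: A[5] 20 -> 40, delta = 20, sum = 60
Change 4: A[1] -7 -> 44, delta = 51, sum = 111

Answer: 111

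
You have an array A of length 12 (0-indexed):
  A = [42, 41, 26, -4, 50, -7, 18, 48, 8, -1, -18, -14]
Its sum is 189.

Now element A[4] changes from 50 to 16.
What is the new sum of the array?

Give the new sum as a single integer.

Old value at index 4: 50
New value at index 4: 16
Delta = 16 - 50 = -34
New sum = old_sum + delta = 189 + (-34) = 155

Answer: 155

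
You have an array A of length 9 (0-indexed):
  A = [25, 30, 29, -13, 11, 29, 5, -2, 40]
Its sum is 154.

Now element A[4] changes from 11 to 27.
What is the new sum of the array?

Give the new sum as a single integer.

Old value at index 4: 11
New value at index 4: 27
Delta = 27 - 11 = 16
New sum = old_sum + delta = 154 + (16) = 170

Answer: 170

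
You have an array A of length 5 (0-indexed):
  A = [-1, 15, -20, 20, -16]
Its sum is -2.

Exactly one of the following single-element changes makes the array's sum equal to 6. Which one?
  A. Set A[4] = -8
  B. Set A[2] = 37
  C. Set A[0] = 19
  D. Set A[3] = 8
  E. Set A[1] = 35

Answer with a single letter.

Answer: A

Derivation:
Option A: A[4] -16->-8, delta=8, new_sum=-2+(8)=6 <-- matches target
Option B: A[2] -20->37, delta=57, new_sum=-2+(57)=55
Option C: A[0] -1->19, delta=20, new_sum=-2+(20)=18
Option D: A[3] 20->8, delta=-12, new_sum=-2+(-12)=-14
Option E: A[1] 15->35, delta=20, new_sum=-2+(20)=18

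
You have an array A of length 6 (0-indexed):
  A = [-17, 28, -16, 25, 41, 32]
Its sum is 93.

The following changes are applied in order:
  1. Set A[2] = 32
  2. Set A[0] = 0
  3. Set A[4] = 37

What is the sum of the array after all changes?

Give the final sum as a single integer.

Answer: 154

Derivation:
Initial sum: 93
Change 1: A[2] -16 -> 32, delta = 48, sum = 141
Change 2: A[0] -17 -> 0, delta = 17, sum = 158
Change 3: A[4] 41 -> 37, delta = -4, sum = 154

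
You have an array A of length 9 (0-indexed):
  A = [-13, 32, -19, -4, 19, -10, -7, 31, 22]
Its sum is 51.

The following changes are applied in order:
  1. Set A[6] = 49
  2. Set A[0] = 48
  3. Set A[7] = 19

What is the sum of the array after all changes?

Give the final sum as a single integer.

Initial sum: 51
Change 1: A[6] -7 -> 49, delta = 56, sum = 107
Change 2: A[0] -13 -> 48, delta = 61, sum = 168
Change 3: A[7] 31 -> 19, delta = -12, sum = 156

Answer: 156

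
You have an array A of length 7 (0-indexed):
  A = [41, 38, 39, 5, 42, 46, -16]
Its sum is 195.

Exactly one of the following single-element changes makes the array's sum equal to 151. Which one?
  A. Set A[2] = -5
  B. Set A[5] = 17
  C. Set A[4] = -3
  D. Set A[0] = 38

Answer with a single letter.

Answer: A

Derivation:
Option A: A[2] 39->-5, delta=-44, new_sum=195+(-44)=151 <-- matches target
Option B: A[5] 46->17, delta=-29, new_sum=195+(-29)=166
Option C: A[4] 42->-3, delta=-45, new_sum=195+(-45)=150
Option D: A[0] 41->38, delta=-3, new_sum=195+(-3)=192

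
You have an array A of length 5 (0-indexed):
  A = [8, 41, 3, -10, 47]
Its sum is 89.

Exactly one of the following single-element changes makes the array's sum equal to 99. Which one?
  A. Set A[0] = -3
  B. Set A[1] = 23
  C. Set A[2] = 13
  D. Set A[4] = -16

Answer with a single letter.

Answer: C

Derivation:
Option A: A[0] 8->-3, delta=-11, new_sum=89+(-11)=78
Option B: A[1] 41->23, delta=-18, new_sum=89+(-18)=71
Option C: A[2] 3->13, delta=10, new_sum=89+(10)=99 <-- matches target
Option D: A[4] 47->-16, delta=-63, new_sum=89+(-63)=26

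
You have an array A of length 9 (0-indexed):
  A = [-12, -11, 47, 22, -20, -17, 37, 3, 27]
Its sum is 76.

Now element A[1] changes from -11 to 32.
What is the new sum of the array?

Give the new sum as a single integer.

Answer: 119

Derivation:
Old value at index 1: -11
New value at index 1: 32
Delta = 32 - -11 = 43
New sum = old_sum + delta = 76 + (43) = 119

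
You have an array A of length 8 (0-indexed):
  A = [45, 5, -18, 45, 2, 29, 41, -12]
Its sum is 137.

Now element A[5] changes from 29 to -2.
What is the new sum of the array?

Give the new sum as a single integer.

Old value at index 5: 29
New value at index 5: -2
Delta = -2 - 29 = -31
New sum = old_sum + delta = 137 + (-31) = 106

Answer: 106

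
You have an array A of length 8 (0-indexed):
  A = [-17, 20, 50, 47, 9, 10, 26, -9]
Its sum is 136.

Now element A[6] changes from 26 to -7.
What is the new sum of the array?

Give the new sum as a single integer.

Old value at index 6: 26
New value at index 6: -7
Delta = -7 - 26 = -33
New sum = old_sum + delta = 136 + (-33) = 103

Answer: 103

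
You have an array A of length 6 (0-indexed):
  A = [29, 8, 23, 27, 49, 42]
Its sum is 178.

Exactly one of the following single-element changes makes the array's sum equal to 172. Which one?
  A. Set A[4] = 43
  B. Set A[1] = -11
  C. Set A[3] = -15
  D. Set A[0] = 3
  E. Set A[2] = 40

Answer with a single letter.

Answer: A

Derivation:
Option A: A[4] 49->43, delta=-6, new_sum=178+(-6)=172 <-- matches target
Option B: A[1] 8->-11, delta=-19, new_sum=178+(-19)=159
Option C: A[3] 27->-15, delta=-42, new_sum=178+(-42)=136
Option D: A[0] 29->3, delta=-26, new_sum=178+(-26)=152
Option E: A[2] 23->40, delta=17, new_sum=178+(17)=195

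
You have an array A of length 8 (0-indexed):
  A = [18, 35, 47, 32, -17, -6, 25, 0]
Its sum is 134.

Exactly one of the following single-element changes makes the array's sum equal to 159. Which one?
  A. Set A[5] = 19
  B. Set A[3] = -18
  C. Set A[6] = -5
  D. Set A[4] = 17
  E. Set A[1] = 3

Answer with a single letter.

Option A: A[5] -6->19, delta=25, new_sum=134+(25)=159 <-- matches target
Option B: A[3] 32->-18, delta=-50, new_sum=134+(-50)=84
Option C: A[6] 25->-5, delta=-30, new_sum=134+(-30)=104
Option D: A[4] -17->17, delta=34, new_sum=134+(34)=168
Option E: A[1] 35->3, delta=-32, new_sum=134+(-32)=102

Answer: A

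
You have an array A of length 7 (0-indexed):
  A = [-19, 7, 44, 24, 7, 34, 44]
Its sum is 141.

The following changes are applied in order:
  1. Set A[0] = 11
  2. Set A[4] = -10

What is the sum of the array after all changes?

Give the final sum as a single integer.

Initial sum: 141
Change 1: A[0] -19 -> 11, delta = 30, sum = 171
Change 2: A[4] 7 -> -10, delta = -17, sum = 154

Answer: 154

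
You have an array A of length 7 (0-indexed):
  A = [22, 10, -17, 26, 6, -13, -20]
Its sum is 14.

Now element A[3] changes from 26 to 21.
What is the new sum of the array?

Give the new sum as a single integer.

Answer: 9

Derivation:
Old value at index 3: 26
New value at index 3: 21
Delta = 21 - 26 = -5
New sum = old_sum + delta = 14 + (-5) = 9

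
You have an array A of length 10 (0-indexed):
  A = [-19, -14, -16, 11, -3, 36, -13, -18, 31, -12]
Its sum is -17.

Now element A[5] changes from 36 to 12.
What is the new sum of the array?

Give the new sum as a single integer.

Answer: -41

Derivation:
Old value at index 5: 36
New value at index 5: 12
Delta = 12 - 36 = -24
New sum = old_sum + delta = -17 + (-24) = -41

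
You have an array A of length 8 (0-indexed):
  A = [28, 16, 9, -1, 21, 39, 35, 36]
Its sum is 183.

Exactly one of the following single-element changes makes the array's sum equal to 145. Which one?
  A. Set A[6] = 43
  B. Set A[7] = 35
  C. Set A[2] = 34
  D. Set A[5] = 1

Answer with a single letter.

Option A: A[6] 35->43, delta=8, new_sum=183+(8)=191
Option B: A[7] 36->35, delta=-1, new_sum=183+(-1)=182
Option C: A[2] 9->34, delta=25, new_sum=183+(25)=208
Option D: A[5] 39->1, delta=-38, new_sum=183+(-38)=145 <-- matches target

Answer: D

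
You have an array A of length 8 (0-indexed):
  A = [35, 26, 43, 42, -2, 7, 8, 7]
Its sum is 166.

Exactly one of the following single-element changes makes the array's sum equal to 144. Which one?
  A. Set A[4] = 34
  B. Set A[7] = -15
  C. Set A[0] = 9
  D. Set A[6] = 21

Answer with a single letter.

Option A: A[4] -2->34, delta=36, new_sum=166+(36)=202
Option B: A[7] 7->-15, delta=-22, new_sum=166+(-22)=144 <-- matches target
Option C: A[0] 35->9, delta=-26, new_sum=166+(-26)=140
Option D: A[6] 8->21, delta=13, new_sum=166+(13)=179

Answer: B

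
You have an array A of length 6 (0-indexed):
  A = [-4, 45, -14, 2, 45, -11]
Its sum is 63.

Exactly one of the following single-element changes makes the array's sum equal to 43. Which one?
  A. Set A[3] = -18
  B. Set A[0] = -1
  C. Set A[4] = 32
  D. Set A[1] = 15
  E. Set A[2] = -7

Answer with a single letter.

Answer: A

Derivation:
Option A: A[3] 2->-18, delta=-20, new_sum=63+(-20)=43 <-- matches target
Option B: A[0] -4->-1, delta=3, new_sum=63+(3)=66
Option C: A[4] 45->32, delta=-13, new_sum=63+(-13)=50
Option D: A[1] 45->15, delta=-30, new_sum=63+(-30)=33
Option E: A[2] -14->-7, delta=7, new_sum=63+(7)=70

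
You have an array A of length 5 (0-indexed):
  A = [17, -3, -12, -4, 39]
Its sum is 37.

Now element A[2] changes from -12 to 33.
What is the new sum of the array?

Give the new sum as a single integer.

Old value at index 2: -12
New value at index 2: 33
Delta = 33 - -12 = 45
New sum = old_sum + delta = 37 + (45) = 82

Answer: 82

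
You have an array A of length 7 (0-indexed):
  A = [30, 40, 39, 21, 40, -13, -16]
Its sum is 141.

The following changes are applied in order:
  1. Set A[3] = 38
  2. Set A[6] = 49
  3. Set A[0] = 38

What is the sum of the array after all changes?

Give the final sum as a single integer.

Answer: 231

Derivation:
Initial sum: 141
Change 1: A[3] 21 -> 38, delta = 17, sum = 158
Change 2: A[6] -16 -> 49, delta = 65, sum = 223
Change 3: A[0] 30 -> 38, delta = 8, sum = 231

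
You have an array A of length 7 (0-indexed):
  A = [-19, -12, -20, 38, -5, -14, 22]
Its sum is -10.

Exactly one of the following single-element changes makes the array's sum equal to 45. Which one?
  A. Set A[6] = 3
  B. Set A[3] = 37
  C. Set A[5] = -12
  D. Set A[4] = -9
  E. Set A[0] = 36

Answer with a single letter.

Answer: E

Derivation:
Option A: A[6] 22->3, delta=-19, new_sum=-10+(-19)=-29
Option B: A[3] 38->37, delta=-1, new_sum=-10+(-1)=-11
Option C: A[5] -14->-12, delta=2, new_sum=-10+(2)=-8
Option D: A[4] -5->-9, delta=-4, new_sum=-10+(-4)=-14
Option E: A[0] -19->36, delta=55, new_sum=-10+(55)=45 <-- matches target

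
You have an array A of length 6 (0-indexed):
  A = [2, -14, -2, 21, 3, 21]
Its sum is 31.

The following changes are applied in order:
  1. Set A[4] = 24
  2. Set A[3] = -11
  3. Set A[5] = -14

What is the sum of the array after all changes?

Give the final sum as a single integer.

Answer: -15

Derivation:
Initial sum: 31
Change 1: A[4] 3 -> 24, delta = 21, sum = 52
Change 2: A[3] 21 -> -11, delta = -32, sum = 20
Change 3: A[5] 21 -> -14, delta = -35, sum = -15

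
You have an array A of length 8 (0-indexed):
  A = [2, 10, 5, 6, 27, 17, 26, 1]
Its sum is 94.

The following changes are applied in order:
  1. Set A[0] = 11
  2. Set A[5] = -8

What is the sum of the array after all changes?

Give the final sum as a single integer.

Initial sum: 94
Change 1: A[0] 2 -> 11, delta = 9, sum = 103
Change 2: A[5] 17 -> -8, delta = -25, sum = 78

Answer: 78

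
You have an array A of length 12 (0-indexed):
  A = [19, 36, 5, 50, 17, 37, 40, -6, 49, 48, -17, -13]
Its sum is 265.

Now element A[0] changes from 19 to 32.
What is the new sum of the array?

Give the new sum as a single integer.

Answer: 278

Derivation:
Old value at index 0: 19
New value at index 0: 32
Delta = 32 - 19 = 13
New sum = old_sum + delta = 265 + (13) = 278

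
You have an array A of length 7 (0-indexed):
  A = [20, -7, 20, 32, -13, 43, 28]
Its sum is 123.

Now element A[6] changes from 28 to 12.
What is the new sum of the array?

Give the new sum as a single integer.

Answer: 107

Derivation:
Old value at index 6: 28
New value at index 6: 12
Delta = 12 - 28 = -16
New sum = old_sum + delta = 123 + (-16) = 107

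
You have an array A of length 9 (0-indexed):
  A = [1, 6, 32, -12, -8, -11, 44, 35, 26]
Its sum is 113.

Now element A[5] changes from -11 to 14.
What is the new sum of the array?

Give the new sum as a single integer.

Old value at index 5: -11
New value at index 5: 14
Delta = 14 - -11 = 25
New sum = old_sum + delta = 113 + (25) = 138

Answer: 138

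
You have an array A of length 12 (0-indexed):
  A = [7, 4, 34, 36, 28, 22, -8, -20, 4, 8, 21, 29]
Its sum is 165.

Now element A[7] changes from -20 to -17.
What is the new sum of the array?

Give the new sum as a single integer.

Old value at index 7: -20
New value at index 7: -17
Delta = -17 - -20 = 3
New sum = old_sum + delta = 165 + (3) = 168

Answer: 168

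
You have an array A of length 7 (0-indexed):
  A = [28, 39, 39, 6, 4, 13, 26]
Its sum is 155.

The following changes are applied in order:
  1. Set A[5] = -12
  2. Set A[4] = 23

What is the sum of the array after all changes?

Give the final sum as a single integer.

Initial sum: 155
Change 1: A[5] 13 -> -12, delta = -25, sum = 130
Change 2: A[4] 4 -> 23, delta = 19, sum = 149

Answer: 149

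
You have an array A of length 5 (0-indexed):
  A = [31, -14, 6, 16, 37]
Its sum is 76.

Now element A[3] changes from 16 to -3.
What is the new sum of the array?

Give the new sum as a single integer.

Old value at index 3: 16
New value at index 3: -3
Delta = -3 - 16 = -19
New sum = old_sum + delta = 76 + (-19) = 57

Answer: 57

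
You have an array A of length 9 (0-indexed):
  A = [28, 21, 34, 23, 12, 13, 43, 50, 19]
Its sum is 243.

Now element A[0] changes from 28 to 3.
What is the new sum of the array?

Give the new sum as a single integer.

Old value at index 0: 28
New value at index 0: 3
Delta = 3 - 28 = -25
New sum = old_sum + delta = 243 + (-25) = 218

Answer: 218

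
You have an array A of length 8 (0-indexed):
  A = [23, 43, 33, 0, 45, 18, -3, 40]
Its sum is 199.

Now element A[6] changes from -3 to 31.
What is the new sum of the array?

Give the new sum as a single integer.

Answer: 233

Derivation:
Old value at index 6: -3
New value at index 6: 31
Delta = 31 - -3 = 34
New sum = old_sum + delta = 199 + (34) = 233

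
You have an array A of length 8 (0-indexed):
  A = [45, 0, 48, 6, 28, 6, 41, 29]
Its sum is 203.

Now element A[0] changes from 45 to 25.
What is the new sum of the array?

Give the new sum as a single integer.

Old value at index 0: 45
New value at index 0: 25
Delta = 25 - 45 = -20
New sum = old_sum + delta = 203 + (-20) = 183

Answer: 183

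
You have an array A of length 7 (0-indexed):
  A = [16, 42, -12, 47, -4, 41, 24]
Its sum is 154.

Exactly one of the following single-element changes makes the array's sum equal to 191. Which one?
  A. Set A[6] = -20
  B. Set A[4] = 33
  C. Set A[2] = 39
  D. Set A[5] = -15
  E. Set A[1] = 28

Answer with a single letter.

Option A: A[6] 24->-20, delta=-44, new_sum=154+(-44)=110
Option B: A[4] -4->33, delta=37, new_sum=154+(37)=191 <-- matches target
Option C: A[2] -12->39, delta=51, new_sum=154+(51)=205
Option D: A[5] 41->-15, delta=-56, new_sum=154+(-56)=98
Option E: A[1] 42->28, delta=-14, new_sum=154+(-14)=140

Answer: B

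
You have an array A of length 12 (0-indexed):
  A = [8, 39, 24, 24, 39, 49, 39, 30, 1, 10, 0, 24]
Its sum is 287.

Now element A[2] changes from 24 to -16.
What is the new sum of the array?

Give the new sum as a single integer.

Answer: 247

Derivation:
Old value at index 2: 24
New value at index 2: -16
Delta = -16 - 24 = -40
New sum = old_sum + delta = 287 + (-40) = 247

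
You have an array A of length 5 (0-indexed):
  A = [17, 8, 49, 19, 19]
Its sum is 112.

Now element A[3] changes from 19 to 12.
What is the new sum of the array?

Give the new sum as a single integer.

Answer: 105

Derivation:
Old value at index 3: 19
New value at index 3: 12
Delta = 12 - 19 = -7
New sum = old_sum + delta = 112 + (-7) = 105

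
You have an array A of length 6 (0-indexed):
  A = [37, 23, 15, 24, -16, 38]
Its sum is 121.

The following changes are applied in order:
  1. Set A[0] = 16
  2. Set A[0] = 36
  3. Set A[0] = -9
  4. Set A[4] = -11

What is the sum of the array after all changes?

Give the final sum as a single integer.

Answer: 80

Derivation:
Initial sum: 121
Change 1: A[0] 37 -> 16, delta = -21, sum = 100
Change 2: A[0] 16 -> 36, delta = 20, sum = 120
Change 3: A[0] 36 -> -9, delta = -45, sum = 75
Change 4: A[4] -16 -> -11, delta = 5, sum = 80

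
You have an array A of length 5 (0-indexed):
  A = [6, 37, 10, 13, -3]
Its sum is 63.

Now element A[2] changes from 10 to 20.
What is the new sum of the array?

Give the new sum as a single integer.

Answer: 73

Derivation:
Old value at index 2: 10
New value at index 2: 20
Delta = 20 - 10 = 10
New sum = old_sum + delta = 63 + (10) = 73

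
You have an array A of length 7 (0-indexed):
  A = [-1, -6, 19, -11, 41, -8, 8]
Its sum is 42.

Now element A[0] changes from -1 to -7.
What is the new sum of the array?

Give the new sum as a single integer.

Old value at index 0: -1
New value at index 0: -7
Delta = -7 - -1 = -6
New sum = old_sum + delta = 42 + (-6) = 36

Answer: 36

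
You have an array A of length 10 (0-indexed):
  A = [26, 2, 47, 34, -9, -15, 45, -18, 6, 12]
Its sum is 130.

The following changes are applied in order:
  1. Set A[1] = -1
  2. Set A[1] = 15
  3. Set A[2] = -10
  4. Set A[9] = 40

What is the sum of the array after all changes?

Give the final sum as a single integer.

Initial sum: 130
Change 1: A[1] 2 -> -1, delta = -3, sum = 127
Change 2: A[1] -1 -> 15, delta = 16, sum = 143
Change 3: A[2] 47 -> -10, delta = -57, sum = 86
Change 4: A[9] 12 -> 40, delta = 28, sum = 114

Answer: 114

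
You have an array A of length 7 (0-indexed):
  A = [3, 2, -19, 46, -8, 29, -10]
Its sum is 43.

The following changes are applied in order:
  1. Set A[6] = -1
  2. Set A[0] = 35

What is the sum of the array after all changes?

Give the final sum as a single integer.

Answer: 84

Derivation:
Initial sum: 43
Change 1: A[6] -10 -> -1, delta = 9, sum = 52
Change 2: A[0] 3 -> 35, delta = 32, sum = 84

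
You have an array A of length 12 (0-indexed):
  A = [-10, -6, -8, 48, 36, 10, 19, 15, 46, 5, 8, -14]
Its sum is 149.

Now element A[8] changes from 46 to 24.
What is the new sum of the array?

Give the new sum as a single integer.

Answer: 127

Derivation:
Old value at index 8: 46
New value at index 8: 24
Delta = 24 - 46 = -22
New sum = old_sum + delta = 149 + (-22) = 127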